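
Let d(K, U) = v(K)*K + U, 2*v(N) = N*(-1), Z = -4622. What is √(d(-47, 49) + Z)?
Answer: I*√22710/2 ≈ 75.349*I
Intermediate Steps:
v(N) = -N/2 (v(N) = (N*(-1))/2 = (-N)/2 = -N/2)
d(K, U) = U - K²/2 (d(K, U) = (-K/2)*K + U = -K²/2 + U = U - K²/2)
√(d(-47, 49) + Z) = √((49 - ½*(-47)²) - 4622) = √((49 - ½*2209) - 4622) = √((49 - 2209/2) - 4622) = √(-2111/2 - 4622) = √(-11355/2) = I*√22710/2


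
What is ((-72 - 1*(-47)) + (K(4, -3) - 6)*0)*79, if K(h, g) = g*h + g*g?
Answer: -1975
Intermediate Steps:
K(h, g) = g² + g*h (K(h, g) = g*h + g² = g² + g*h)
((-72 - 1*(-47)) + (K(4, -3) - 6)*0)*79 = ((-72 - 1*(-47)) + (-3*(-3 + 4) - 6)*0)*79 = ((-72 + 47) + (-3*1 - 6)*0)*79 = (-25 + (-3 - 6)*0)*79 = (-25 - 9*0)*79 = (-25 + 0)*79 = -25*79 = -1975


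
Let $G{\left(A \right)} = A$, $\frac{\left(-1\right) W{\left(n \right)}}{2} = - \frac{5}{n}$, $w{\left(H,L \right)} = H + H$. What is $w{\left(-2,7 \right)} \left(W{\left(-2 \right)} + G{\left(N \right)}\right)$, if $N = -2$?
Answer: $28$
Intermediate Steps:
$w{\left(H,L \right)} = 2 H$
$W{\left(n \right)} = \frac{10}{n}$ ($W{\left(n \right)} = - 2 \left(- \frac{5}{n}\right) = \frac{10}{n}$)
$w{\left(-2,7 \right)} \left(W{\left(-2 \right)} + G{\left(N \right)}\right) = 2 \left(-2\right) \left(\frac{10}{-2} - 2\right) = - 4 \left(10 \left(- \frac{1}{2}\right) - 2\right) = - 4 \left(-5 - 2\right) = \left(-4\right) \left(-7\right) = 28$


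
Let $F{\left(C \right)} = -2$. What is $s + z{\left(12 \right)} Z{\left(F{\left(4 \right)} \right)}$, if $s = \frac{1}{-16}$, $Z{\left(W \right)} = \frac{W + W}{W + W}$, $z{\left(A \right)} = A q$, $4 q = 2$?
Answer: $\frac{95}{16} \approx 5.9375$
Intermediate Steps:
$q = \frac{1}{2}$ ($q = \frac{1}{4} \cdot 2 = \frac{1}{2} \approx 0.5$)
$z{\left(A \right)} = \frac{A}{2}$ ($z{\left(A \right)} = A \frac{1}{2} = \frac{A}{2}$)
$Z{\left(W \right)} = 1$ ($Z{\left(W \right)} = \frac{2 W}{2 W} = 2 W \frac{1}{2 W} = 1$)
$s = - \frac{1}{16} \approx -0.0625$
$s + z{\left(12 \right)} Z{\left(F{\left(4 \right)} \right)} = - \frac{1}{16} + \frac{1}{2} \cdot 12 \cdot 1 = - \frac{1}{16} + 6 \cdot 1 = - \frac{1}{16} + 6 = \frac{95}{16}$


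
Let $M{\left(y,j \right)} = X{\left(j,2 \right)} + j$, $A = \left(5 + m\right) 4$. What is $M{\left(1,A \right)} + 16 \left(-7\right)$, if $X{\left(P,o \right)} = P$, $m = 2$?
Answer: $-56$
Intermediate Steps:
$A = 28$ ($A = \left(5 + 2\right) 4 = 7 \cdot 4 = 28$)
$M{\left(y,j \right)} = 2 j$ ($M{\left(y,j \right)} = j + j = 2 j$)
$M{\left(1,A \right)} + 16 \left(-7\right) = 2 \cdot 28 + 16 \left(-7\right) = 56 - 112 = -56$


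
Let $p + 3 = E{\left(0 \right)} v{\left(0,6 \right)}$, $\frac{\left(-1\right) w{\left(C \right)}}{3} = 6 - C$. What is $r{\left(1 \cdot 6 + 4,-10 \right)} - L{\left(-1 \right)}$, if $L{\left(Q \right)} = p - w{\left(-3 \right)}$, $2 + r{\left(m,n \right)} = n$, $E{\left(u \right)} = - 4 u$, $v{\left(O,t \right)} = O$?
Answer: $-36$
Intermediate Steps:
$r{\left(m,n \right)} = -2 + n$
$w{\left(C \right)} = -18 + 3 C$ ($w{\left(C \right)} = - 3 \left(6 - C\right) = -18 + 3 C$)
$p = -3$ ($p = -3 + \left(-4\right) 0 \cdot 0 = -3 + 0 \cdot 0 = -3 + 0 = -3$)
$L{\left(Q \right)} = 24$ ($L{\left(Q \right)} = -3 - \left(-18 + 3 \left(-3\right)\right) = -3 - \left(-18 - 9\right) = -3 - -27 = -3 + 27 = 24$)
$r{\left(1 \cdot 6 + 4,-10 \right)} - L{\left(-1 \right)} = \left(-2 - 10\right) - 24 = -12 - 24 = -36$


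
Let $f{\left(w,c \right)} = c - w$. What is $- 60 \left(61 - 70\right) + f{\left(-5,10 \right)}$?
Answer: $555$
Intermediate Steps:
$- 60 \left(61 - 70\right) + f{\left(-5,10 \right)} = - 60 \left(61 - 70\right) + \left(10 - -5\right) = - 60 \left(61 - 70\right) + \left(10 + 5\right) = \left(-60\right) \left(-9\right) + 15 = 540 + 15 = 555$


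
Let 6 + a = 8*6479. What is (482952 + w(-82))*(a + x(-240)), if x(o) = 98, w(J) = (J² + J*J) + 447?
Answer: 25798283628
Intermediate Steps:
w(J) = 447 + 2*J² (w(J) = (J² + J²) + 447 = 2*J² + 447 = 447 + 2*J²)
a = 51826 (a = -6 + 8*6479 = -6 + 51832 = 51826)
(482952 + w(-82))*(a + x(-240)) = (482952 + (447 + 2*(-82)²))*(51826 + 98) = (482952 + (447 + 2*6724))*51924 = (482952 + (447 + 13448))*51924 = (482952 + 13895)*51924 = 496847*51924 = 25798283628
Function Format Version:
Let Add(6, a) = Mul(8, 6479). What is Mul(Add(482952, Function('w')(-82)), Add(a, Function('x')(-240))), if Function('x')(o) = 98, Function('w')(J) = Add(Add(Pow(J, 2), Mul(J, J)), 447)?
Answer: 25798283628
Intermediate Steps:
Function('w')(J) = Add(447, Mul(2, Pow(J, 2))) (Function('w')(J) = Add(Add(Pow(J, 2), Pow(J, 2)), 447) = Add(Mul(2, Pow(J, 2)), 447) = Add(447, Mul(2, Pow(J, 2))))
a = 51826 (a = Add(-6, Mul(8, 6479)) = Add(-6, 51832) = 51826)
Mul(Add(482952, Function('w')(-82)), Add(a, Function('x')(-240))) = Mul(Add(482952, Add(447, Mul(2, Pow(-82, 2)))), Add(51826, 98)) = Mul(Add(482952, Add(447, Mul(2, 6724))), 51924) = Mul(Add(482952, Add(447, 13448)), 51924) = Mul(Add(482952, 13895), 51924) = Mul(496847, 51924) = 25798283628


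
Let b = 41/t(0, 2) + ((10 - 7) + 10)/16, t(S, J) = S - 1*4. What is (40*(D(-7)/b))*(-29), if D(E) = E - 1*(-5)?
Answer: -37120/151 ≈ -245.83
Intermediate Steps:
D(E) = 5 + E (D(E) = E + 5 = 5 + E)
t(S, J) = -4 + S (t(S, J) = S - 4 = -4 + S)
b = -151/16 (b = 41/(-4 + 0) + ((10 - 7) + 10)/16 = 41/(-4) + (3 + 10)*(1/16) = 41*(-1/4) + 13*(1/16) = -41/4 + 13/16 = -151/16 ≈ -9.4375)
(40*(D(-7)/b))*(-29) = (40*((5 - 7)/(-151/16)))*(-29) = (40*(-2*(-16/151)))*(-29) = (40*(32/151))*(-29) = (1280/151)*(-29) = -37120/151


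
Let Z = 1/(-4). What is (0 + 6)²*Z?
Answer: -9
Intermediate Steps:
Z = -¼ ≈ -0.25000
(0 + 6)²*Z = (0 + 6)²*(-¼) = 6²*(-¼) = 36*(-¼) = -9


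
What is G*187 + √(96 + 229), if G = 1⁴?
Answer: 187 + 5*√13 ≈ 205.03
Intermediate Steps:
G = 1
G*187 + √(96 + 229) = 1*187 + √(96 + 229) = 187 + √325 = 187 + 5*√13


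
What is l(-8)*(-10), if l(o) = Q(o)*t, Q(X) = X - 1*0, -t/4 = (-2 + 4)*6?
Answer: -3840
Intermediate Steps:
t = -48 (t = -4*(-2 + 4)*6 = -8*6 = -4*12 = -48)
Q(X) = X (Q(X) = X + 0 = X)
l(o) = -48*o (l(o) = o*(-48) = -48*o)
l(-8)*(-10) = -48*(-8)*(-10) = 384*(-10) = -3840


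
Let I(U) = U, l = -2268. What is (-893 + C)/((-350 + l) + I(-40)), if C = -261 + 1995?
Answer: -841/2658 ≈ -0.31640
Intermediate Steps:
C = 1734
(-893 + C)/((-350 + l) + I(-40)) = (-893 + 1734)/((-350 - 2268) - 40) = 841/(-2618 - 40) = 841/(-2658) = 841*(-1/2658) = -841/2658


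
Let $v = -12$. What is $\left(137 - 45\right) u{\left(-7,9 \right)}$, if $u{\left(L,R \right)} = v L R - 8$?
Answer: $68816$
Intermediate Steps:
$u{\left(L,R \right)} = -8 - 12 L R$ ($u{\left(L,R \right)} = - 12 L R - 8 = -8 - 12 L R$)
$\left(137 - 45\right) u{\left(-7,9 \right)} = \left(137 - 45\right) \left(-8 - \left(-84\right) 9\right) = 92 \left(-8 + 756\right) = 92 \cdot 748 = 68816$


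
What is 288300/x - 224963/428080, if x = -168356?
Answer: -40322333707/18017459120 ≈ -2.2380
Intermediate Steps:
288300/x - 224963/428080 = 288300/(-168356) - 224963/428080 = 288300*(-1/168356) - 224963*1/428080 = -72075/42089 - 224963/428080 = -40322333707/18017459120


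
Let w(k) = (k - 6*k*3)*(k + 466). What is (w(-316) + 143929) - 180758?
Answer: 768971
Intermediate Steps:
w(k) = -17*k*(466 + k) (w(k) = (k - 18*k)*(466 + k) = (-17*k)*(466 + k) = -17*k*(466 + k))
(w(-316) + 143929) - 180758 = (-17*(-316)*(466 - 316) + 143929) - 180758 = (-17*(-316)*150 + 143929) - 180758 = (805800 + 143929) - 180758 = 949729 - 180758 = 768971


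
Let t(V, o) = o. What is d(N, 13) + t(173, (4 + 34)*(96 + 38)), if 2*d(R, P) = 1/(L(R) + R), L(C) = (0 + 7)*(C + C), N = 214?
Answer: 32690641/6420 ≈ 5092.0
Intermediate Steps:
L(C) = 14*C (L(C) = 7*(2*C) = 14*C)
d(R, P) = 1/(30*R) (d(R, P) = 1/(2*(14*R + R)) = 1/(2*((15*R))) = (1/(15*R))/2 = 1/(30*R))
d(N, 13) + t(173, (4 + 34)*(96 + 38)) = (1/30)/214 + (4 + 34)*(96 + 38) = (1/30)*(1/214) + 38*134 = 1/6420 + 5092 = 32690641/6420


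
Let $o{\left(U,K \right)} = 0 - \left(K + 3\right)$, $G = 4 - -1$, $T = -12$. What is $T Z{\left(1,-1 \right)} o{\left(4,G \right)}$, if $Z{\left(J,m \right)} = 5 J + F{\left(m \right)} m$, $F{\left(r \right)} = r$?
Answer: $576$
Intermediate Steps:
$G = 5$ ($G = 4 + 1 = 5$)
$Z{\left(J,m \right)} = m^{2} + 5 J$ ($Z{\left(J,m \right)} = 5 J + m m = 5 J + m^{2} = m^{2} + 5 J$)
$o{\left(U,K \right)} = -3 - K$ ($o{\left(U,K \right)} = 0 - \left(3 + K\right) = -3 - K$)
$T Z{\left(1,-1 \right)} o{\left(4,G \right)} = - 12 \left(\left(-1\right)^{2} + 5 \cdot 1\right) \left(-3 - 5\right) = - 12 \left(1 + 5\right) \left(-3 - 5\right) = \left(-12\right) 6 \left(-8\right) = \left(-72\right) \left(-8\right) = 576$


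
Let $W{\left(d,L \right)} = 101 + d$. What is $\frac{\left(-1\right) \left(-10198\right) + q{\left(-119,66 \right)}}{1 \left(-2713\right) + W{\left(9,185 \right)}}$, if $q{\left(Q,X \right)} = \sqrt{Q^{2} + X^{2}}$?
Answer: $- \frac{10198}{2603} - \frac{\sqrt{18517}}{2603} \approx -3.9701$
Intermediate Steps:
$\frac{\left(-1\right) \left(-10198\right) + q{\left(-119,66 \right)}}{1 \left(-2713\right) + W{\left(9,185 \right)}} = \frac{\left(-1\right) \left(-10198\right) + \sqrt{\left(-119\right)^{2} + 66^{2}}}{1 \left(-2713\right) + \left(101 + 9\right)} = \frac{10198 + \sqrt{14161 + 4356}}{-2713 + 110} = \frac{10198 + \sqrt{18517}}{-2603} = \left(10198 + \sqrt{18517}\right) \left(- \frac{1}{2603}\right) = - \frac{10198}{2603} - \frac{\sqrt{18517}}{2603}$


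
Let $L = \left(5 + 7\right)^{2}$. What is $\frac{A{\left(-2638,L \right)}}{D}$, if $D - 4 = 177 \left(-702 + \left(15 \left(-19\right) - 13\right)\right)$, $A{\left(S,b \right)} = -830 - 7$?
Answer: $\frac{837}{176996} \approx 0.0047289$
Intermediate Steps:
$L = 144$ ($L = 12^{2} = 144$)
$A{\left(S,b \right)} = -837$ ($A{\left(S,b \right)} = -830 - 7 = -837$)
$D = -176996$ ($D = 4 + 177 \left(-702 + \left(15 \left(-19\right) - 13\right)\right) = 4 + 177 \left(-702 - 298\right) = 4 + 177 \left(-1000\right) = 4 - 177000 = -176996$)
$\frac{A{\left(-2638,L \right)}}{D} = - \frac{837}{-176996} = \left(-837\right) \left(- \frac{1}{176996}\right) = \frac{837}{176996}$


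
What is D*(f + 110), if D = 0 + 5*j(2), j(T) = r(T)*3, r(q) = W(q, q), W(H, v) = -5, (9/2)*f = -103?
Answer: -19600/3 ≈ -6533.3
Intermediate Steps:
f = -206/9 (f = (2/9)*(-103) = -206/9 ≈ -22.889)
r(q) = -5
j(T) = -15 (j(T) = -5*3 = -15)
D = -75 (D = 0 + 5*(-15) = 0 - 75 = -75)
D*(f + 110) = -75*(-206/9 + 110) = -75*784/9 = -19600/3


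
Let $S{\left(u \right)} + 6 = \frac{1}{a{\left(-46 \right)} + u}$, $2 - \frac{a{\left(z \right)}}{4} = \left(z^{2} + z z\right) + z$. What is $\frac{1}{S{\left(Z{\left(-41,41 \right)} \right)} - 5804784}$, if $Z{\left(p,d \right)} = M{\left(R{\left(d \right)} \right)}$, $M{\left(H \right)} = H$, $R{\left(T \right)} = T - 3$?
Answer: $- \frac{16698}{96928383421} \approx -1.7227 \cdot 10^{-7}$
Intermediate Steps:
$R{\left(T \right)} = -3 + T$ ($R{\left(T \right)} = T - 3 = -3 + T$)
$a{\left(z \right)} = 8 - 8 z^{2} - 4 z$ ($a{\left(z \right)} = 8 - 4 \left(\left(z^{2} + z z\right) + z\right) = 8 - 4 \left(\left(z^{2} + z^{2}\right) + z\right) = 8 - 4 \left(2 z^{2} + z\right) = 8 - 4 \left(z + 2 z^{2}\right) = 8 - \left(4 z + 8 z^{2}\right) = 8 - 8 z^{2} - 4 z$)
$Z{\left(p,d \right)} = -3 + d$
$S{\left(u \right)} = -6 + \frac{1}{-16736 + u}$ ($S{\left(u \right)} = -6 + \frac{1}{\left(8 - 8 \left(-46\right)^{2} - -184\right) + u} = -6 + \frac{1}{\left(8 - 16928 + 184\right) + u} = -6 + \frac{1}{-16736 + u}$)
$\frac{1}{S{\left(Z{\left(-41,41 \right)} \right)} - 5804784} = \frac{1}{\frac{100417 - 6 \left(-3 + 41\right)}{-16736 + \left(-3 + 41\right)} - 5804784} = \frac{1}{\frac{100417 - 228}{-16736 + 38} - 5804784} = \frac{1}{\frac{100417 - 228}{-16698} - 5804784} = \frac{1}{\left(- \frac{1}{16698}\right) 100189 - 5804784} = \frac{1}{- \frac{100189}{16698} - 5804784} = \frac{1}{- \frac{96928383421}{16698}} = - \frac{16698}{96928383421}$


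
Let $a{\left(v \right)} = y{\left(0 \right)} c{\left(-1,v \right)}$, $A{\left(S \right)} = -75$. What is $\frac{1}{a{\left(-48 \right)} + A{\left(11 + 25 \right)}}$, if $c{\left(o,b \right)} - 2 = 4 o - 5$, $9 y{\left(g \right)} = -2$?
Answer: $- \frac{9}{661} \approx -0.013616$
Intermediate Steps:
$y{\left(g \right)} = - \frac{2}{9}$ ($y{\left(g \right)} = \frac{1}{9} \left(-2\right) = - \frac{2}{9}$)
$c{\left(o,b \right)} = -3 + 4 o$ ($c{\left(o,b \right)} = 2 + \left(4 o - 5\right) = 2 + \left(-5 + 4 o\right) = -3 + 4 o$)
$a{\left(v \right)} = \frac{14}{9}$ ($a{\left(v \right)} = - \frac{2 \left(-3 + 4 \left(-1\right)\right)}{9} = - \frac{2 \left(-3 - 4\right)}{9} = \left(- \frac{2}{9}\right) \left(-7\right) = \frac{14}{9}$)
$\frac{1}{a{\left(-48 \right)} + A{\left(11 + 25 \right)}} = \frac{1}{\frac{14}{9} - 75} = \frac{1}{- \frac{661}{9}} = - \frac{9}{661}$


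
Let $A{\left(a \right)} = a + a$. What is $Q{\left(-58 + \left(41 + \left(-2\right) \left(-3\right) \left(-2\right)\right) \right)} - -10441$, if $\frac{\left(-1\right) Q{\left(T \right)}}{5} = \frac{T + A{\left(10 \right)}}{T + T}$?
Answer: $\frac{605533}{58} \approx 10440.0$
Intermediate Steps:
$A{\left(a \right)} = 2 a$
$Q{\left(T \right)} = - \frac{5 \left(20 + T\right)}{2 T}$ ($Q{\left(T \right)} = - 5 \frac{T + 2 \cdot 10}{T + T} = - 5 \frac{T + 20}{2 T} = - 5 \left(20 + T\right) \frac{1}{2 T} = - 5 \frac{20 + T}{2 T} = - \frac{5 \left(20 + T\right)}{2 T}$)
$Q{\left(-58 + \left(41 + \left(-2\right) \left(-3\right) \left(-2\right)\right) \right)} - -10441 = \left(- \frac{5}{2} - \frac{50}{-58 + \left(41 + \left(-2\right) \left(-3\right) \left(-2\right)\right)}\right) - -10441 = \left(- \frac{5}{2} - \frac{50}{-58 + \left(41 + 6 \left(-2\right)\right)}\right) + 10441 = \left(- \frac{5}{2} - \frac{50}{-58 + \left(41 - 12\right)}\right) + 10441 = \left(- \frac{5}{2} - \frac{50}{-58 + 29}\right) + 10441 = \left(- \frac{5}{2} - \frac{50}{-29}\right) + 10441 = \left(- \frac{5}{2} - - \frac{50}{29}\right) + 10441 = \left(- \frac{5}{2} + \frac{50}{29}\right) + 10441 = - \frac{45}{58} + 10441 = \frac{605533}{58}$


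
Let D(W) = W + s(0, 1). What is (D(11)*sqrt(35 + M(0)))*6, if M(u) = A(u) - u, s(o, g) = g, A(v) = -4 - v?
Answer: 72*sqrt(31) ≈ 400.88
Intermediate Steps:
M(u) = -4 - 2*u (M(u) = (-4 - u) - u = -4 - 2*u)
D(W) = 1 + W (D(W) = W + 1 = 1 + W)
(D(11)*sqrt(35 + M(0)))*6 = ((1 + 11)*sqrt(35 + (-4 - 2*0)))*6 = (12*sqrt(35 + (-4 + 0)))*6 = (12*sqrt(35 - 4))*6 = (12*sqrt(31))*6 = 72*sqrt(31)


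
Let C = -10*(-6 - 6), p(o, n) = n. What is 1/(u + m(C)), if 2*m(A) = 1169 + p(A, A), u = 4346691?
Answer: 2/8694671 ≈ 2.3003e-7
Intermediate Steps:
C = 120 (C = -10*(-12) = 120)
m(A) = 1169/2 + A/2 (m(A) = (1169 + A)/2 = 1169/2 + A/2)
1/(u + m(C)) = 1/(4346691 + (1169/2 + (½)*120)) = 1/(4346691 + (1169/2 + 60)) = 1/(4346691 + 1289/2) = 1/(8694671/2) = 2/8694671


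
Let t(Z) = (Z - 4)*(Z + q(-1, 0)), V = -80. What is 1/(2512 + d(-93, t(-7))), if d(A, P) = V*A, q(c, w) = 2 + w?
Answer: 1/9952 ≈ 0.00010048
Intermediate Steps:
t(Z) = (-4 + Z)*(2 + Z) (t(Z) = (Z - 4)*(Z + (2 + 0)) = (-4 + Z)*(Z + 2) = (-4 + Z)*(2 + Z))
d(A, P) = -80*A
1/(2512 + d(-93, t(-7))) = 1/(2512 - 80*(-93)) = 1/(2512 + 7440) = 1/9952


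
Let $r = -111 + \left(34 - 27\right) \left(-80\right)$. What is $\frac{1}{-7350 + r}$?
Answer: $- \frac{1}{8021} \approx -0.00012467$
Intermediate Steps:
$r = -671$ ($r = -111 + \left(34 - 27\right) \left(-80\right) = -111 + 7 \left(-80\right) = -111 - 560 = -671$)
$\frac{1}{-7350 + r} = \frac{1}{-7350 - 671} = \frac{1}{-8021} = - \frac{1}{8021}$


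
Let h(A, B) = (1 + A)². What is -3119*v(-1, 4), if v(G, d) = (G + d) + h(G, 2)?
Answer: -9357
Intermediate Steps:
v(G, d) = G + d + (1 + G)² (v(G, d) = (G + d) + (1 + G)² = G + d + (1 + G)²)
-3119*v(-1, 4) = -3119*(-1 + 4 + (1 - 1)²) = -3119*(-1 + 4 + 0²) = -3119*(-1 + 4 + 0) = -3119*3 = -9357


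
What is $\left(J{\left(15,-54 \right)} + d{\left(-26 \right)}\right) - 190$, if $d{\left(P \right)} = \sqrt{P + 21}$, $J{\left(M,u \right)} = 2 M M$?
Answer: $260 + i \sqrt{5} \approx 260.0 + 2.2361 i$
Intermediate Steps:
$J{\left(M,u \right)} = 2 M^{2}$
$d{\left(P \right)} = \sqrt{21 + P}$
$\left(J{\left(15,-54 \right)} + d{\left(-26 \right)}\right) - 190 = \left(2 \cdot 15^{2} + \sqrt{21 - 26}\right) - 190 = \left(2 \cdot 225 + \sqrt{-5}\right) - 190 = \left(450 + i \sqrt{5}\right) - 190 = 260 + i \sqrt{5}$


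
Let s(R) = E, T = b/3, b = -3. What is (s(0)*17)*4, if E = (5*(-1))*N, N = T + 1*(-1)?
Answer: 680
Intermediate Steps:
T = -1 (T = -3/3 = -3*⅓ = -1)
N = -2 (N = -1 + 1*(-1) = -1 - 1 = -2)
E = 10 (E = (5*(-1))*(-2) = -5*(-2) = 10)
s(R) = 10
(s(0)*17)*4 = (10*17)*4 = 170*4 = 680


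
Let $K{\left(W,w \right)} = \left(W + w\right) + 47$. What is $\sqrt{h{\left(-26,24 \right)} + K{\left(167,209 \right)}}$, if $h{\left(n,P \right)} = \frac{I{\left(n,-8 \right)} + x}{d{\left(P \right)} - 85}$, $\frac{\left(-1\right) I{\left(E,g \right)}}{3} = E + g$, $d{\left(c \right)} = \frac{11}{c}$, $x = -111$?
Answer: $\frac{3 \sqrt{193540223}}{2029} \approx 20.57$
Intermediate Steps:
$K{\left(W,w \right)} = 47 + W + w$
$I{\left(E,g \right)} = - 3 E - 3 g$ ($I{\left(E,g \right)} = - 3 \left(E + g\right) = - 3 E - 3 g$)
$h{\left(n,P \right)} = \frac{-87 - 3 n}{-85 + \frac{11}{P}}$ ($h{\left(n,P \right)} = \frac{\left(- 3 n - -24\right) - 111}{\frac{11}{P} - 85} = \frac{\left(- 3 n + 24\right) - 111}{-85 + \frac{11}{P}} = \frac{\left(24 - 3 n\right) - 111}{-85 + \frac{11}{P}} = \frac{-87 - 3 n}{-85 + \frac{11}{P}}$)
$\sqrt{h{\left(-26,24 \right)} + K{\left(167,209 \right)}} = \sqrt{3 \cdot 24 \frac{1}{-11 + 85 \cdot 24} \left(29 - 26\right) + \left(47 + 167 + 209\right)} = \sqrt{3 \cdot 24 \frac{1}{-11 + 2040} \cdot 3 + 423} = \sqrt{3 \cdot 24 \cdot \frac{1}{2029} \cdot 3 + 423} = \sqrt{\frac{216}{2029} + 423} = \sqrt{\frac{858483}{2029}} = \frac{3 \sqrt{193540223}}{2029}$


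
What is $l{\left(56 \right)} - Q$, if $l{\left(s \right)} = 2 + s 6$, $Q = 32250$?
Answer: $-31912$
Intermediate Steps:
$l{\left(s \right)} = 2 + 6 s$
$l{\left(56 \right)} - Q = \left(2 + 6 \cdot 56\right) - 32250 = \left(2 + 336\right) - 32250 = 338 - 32250 = -31912$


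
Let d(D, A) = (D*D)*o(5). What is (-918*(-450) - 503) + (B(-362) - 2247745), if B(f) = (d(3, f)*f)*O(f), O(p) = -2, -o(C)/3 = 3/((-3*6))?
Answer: -1831890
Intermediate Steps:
o(C) = 1/2 (o(C) = -9/((-3*6)) = -9/(-18) = -9*(-1)/18 = -3*(-1/6) = 1/2)
d(D, A) = D**2/2 (d(D, A) = (D*D)*(1/2) = D**2*(1/2) = D**2/2)
B(f) = -9*f (B(f) = (((1/2)*3**2)*f)*(-2) = (((1/2)*9)*f)*(-2) = (9*f/2)*(-2) = -9*f)
(-918*(-450) - 503) + (B(-362) - 2247745) = (-918*(-450) - 503) + (-9*(-362) - 2247745) = (413100 - 503) + (3258 - 2247745) = 412597 - 2244487 = -1831890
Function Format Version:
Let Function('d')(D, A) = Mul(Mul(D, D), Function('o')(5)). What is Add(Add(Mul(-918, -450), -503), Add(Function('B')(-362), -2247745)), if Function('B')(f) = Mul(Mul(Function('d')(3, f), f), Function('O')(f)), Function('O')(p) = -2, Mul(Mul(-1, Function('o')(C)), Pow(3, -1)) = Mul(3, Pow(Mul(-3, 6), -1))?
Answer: -1831890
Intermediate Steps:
Function('o')(C) = Rational(1, 2) (Function('o')(C) = Mul(-3, Mul(3, Pow(Mul(-3, 6), -1))) = Mul(-3, Mul(3, Pow(-18, -1))) = Mul(-3, Mul(3, Rational(-1, 18))) = Mul(-3, Rational(-1, 6)) = Rational(1, 2))
Function('d')(D, A) = Mul(Rational(1, 2), Pow(D, 2)) (Function('d')(D, A) = Mul(Mul(D, D), Rational(1, 2)) = Mul(Pow(D, 2), Rational(1, 2)) = Mul(Rational(1, 2), Pow(D, 2)))
Function('B')(f) = Mul(-9, f) (Function('B')(f) = Mul(Mul(Mul(Rational(1, 2), Pow(3, 2)), f), -2) = Mul(Mul(Mul(Rational(1, 2), 9), f), -2) = Mul(Mul(Rational(9, 2), f), -2) = Mul(-9, f))
Add(Add(Mul(-918, -450), -503), Add(Function('B')(-362), -2247745)) = Add(Add(Mul(-918, -450), -503), Add(Mul(-9, -362), -2247745)) = Add(Add(413100, -503), Add(3258, -2247745)) = Add(412597, -2244487) = -1831890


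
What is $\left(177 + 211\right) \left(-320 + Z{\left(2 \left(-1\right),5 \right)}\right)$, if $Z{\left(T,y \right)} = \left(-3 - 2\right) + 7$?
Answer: $-123384$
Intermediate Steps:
$Z{\left(T,y \right)} = 2$ ($Z{\left(T,y \right)} = -5 + 7 = 2$)
$\left(177 + 211\right) \left(-320 + Z{\left(2 \left(-1\right),5 \right)}\right) = \left(177 + 211\right) \left(-320 + 2\right) = 388 \left(-318\right) = -123384$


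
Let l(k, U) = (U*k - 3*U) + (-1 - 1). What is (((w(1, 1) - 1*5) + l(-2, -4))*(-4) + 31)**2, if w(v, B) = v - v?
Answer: 441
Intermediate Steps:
w(v, B) = 0
l(k, U) = -2 - 3*U + U*k (l(k, U) = (-3*U + U*k) - 2 = -2 - 3*U + U*k)
(((w(1, 1) - 1*5) + l(-2, -4))*(-4) + 31)**2 = (((0 - 1*5) + (-2 - 3*(-4) - 4*(-2)))*(-4) + 31)**2 = (((0 - 5) + (-2 + 12 + 8))*(-4) + 31)**2 = ((-5 + 18)*(-4) + 31)**2 = (13*(-4) + 31)**2 = (-52 + 31)**2 = (-21)**2 = 441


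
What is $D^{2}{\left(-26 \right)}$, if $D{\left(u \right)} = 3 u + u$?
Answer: $10816$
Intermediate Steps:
$D{\left(u \right)} = 4 u$
$D^{2}{\left(-26 \right)} = \left(4 \left(-26\right)\right)^{2} = \left(-104\right)^{2} = 10816$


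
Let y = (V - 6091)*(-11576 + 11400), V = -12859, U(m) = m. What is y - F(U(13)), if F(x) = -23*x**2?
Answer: 3339087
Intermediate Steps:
y = 3335200 (y = (-12859 - 6091)*(-11576 + 11400) = -18950*(-176) = 3335200)
y - F(U(13)) = 3335200 - (-23)*13**2 = 3335200 - (-23)*169 = 3335200 - 1*(-3887) = 3335200 + 3887 = 3339087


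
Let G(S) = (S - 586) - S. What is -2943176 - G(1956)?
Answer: -2942590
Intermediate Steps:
G(S) = -586 (G(S) = (-586 + S) - S = -586)
-2943176 - G(1956) = -2943176 - 1*(-586) = -2943176 + 586 = -2942590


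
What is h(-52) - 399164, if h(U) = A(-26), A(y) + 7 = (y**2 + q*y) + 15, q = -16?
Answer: -398064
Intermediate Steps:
A(y) = 8 + y**2 - 16*y (A(y) = -7 + ((y**2 - 16*y) + 15) = -7 + (15 + y**2 - 16*y) = 8 + y**2 - 16*y)
h(U) = 1100 (h(U) = 8 + (-26)**2 - 16*(-26) = 8 + 676 + 416 = 1100)
h(-52) - 399164 = 1100 - 399164 = -398064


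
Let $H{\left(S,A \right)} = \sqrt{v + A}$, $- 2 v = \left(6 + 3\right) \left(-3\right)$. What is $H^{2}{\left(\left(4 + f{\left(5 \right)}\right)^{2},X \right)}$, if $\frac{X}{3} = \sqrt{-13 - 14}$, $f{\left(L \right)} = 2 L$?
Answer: $\frac{27}{2} + 9 i \sqrt{3} \approx 13.5 + 15.588 i$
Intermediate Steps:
$v = \frac{27}{2}$ ($v = - \frac{\left(6 + 3\right) \left(-3\right)}{2} = - \frac{9 \left(-3\right)}{2} = \left(- \frac{1}{2}\right) \left(-27\right) = \frac{27}{2} \approx 13.5$)
$X = 9 i \sqrt{3}$ ($X = 3 \sqrt{-13 - 14} = 3 \sqrt{-27} = 3 \cdot 3 i \sqrt{3} = 9 i \sqrt{3} \approx 15.588 i$)
$H{\left(S,A \right)} = \sqrt{\frac{27}{2} + A}$
$H^{2}{\left(\left(4 + f{\left(5 \right)}\right)^{2},X \right)} = \left(\frac{\sqrt{54 + 4 \cdot 9 i \sqrt{3}}}{2}\right)^{2} = \left(\frac{\sqrt{54 + 36 i \sqrt{3}}}{2}\right)^{2} = \frac{27}{2} + 9 i \sqrt{3}$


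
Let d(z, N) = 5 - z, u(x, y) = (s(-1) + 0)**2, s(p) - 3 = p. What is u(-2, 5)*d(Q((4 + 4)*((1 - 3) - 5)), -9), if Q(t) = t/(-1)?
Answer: -204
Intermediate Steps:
s(p) = 3 + p
u(x, y) = 4 (u(x, y) = ((3 - 1) + 0)**2 = (2 + 0)**2 = 2**2 = 4)
Q(t) = -t (Q(t) = t*(-1) = -t)
u(-2, 5)*d(Q((4 + 4)*((1 - 3) - 5)), -9) = 4*(5 - (-1)*(4 + 4)*((1 - 3) - 5)) = 4*(5 - (-1)*8*(-2 - 5)) = 4*(5 - (-1)*8*(-7)) = 4*(5 - (-1)*(-56)) = 4*(5 - 1*56) = 4*(5 - 56) = 4*(-51) = -204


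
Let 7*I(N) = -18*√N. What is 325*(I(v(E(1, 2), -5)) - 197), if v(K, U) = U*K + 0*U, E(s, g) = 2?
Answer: -64025 - 5850*I*√10/7 ≈ -64025.0 - 2642.8*I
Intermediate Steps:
v(K, U) = K*U (v(K, U) = K*U + 0 = K*U)
I(N) = -18*√N/7 (I(N) = (-18*√N)/7 = -18*√N/7)
325*(I(v(E(1, 2), -5)) - 197) = 325*(-18*I*√10/7 - 197) = 325*(-197 - 18*I*√10/7) = -64025 - 5850*I*√10/7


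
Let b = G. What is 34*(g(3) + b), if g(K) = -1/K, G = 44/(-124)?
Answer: -2176/93 ≈ -23.398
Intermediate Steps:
G = -11/31 (G = 44*(-1/124) = -11/31 ≈ -0.35484)
b = -11/31 ≈ -0.35484
34*(g(3) + b) = 34*(-1/3 - 11/31) = 34*(-64/93) = -2176/93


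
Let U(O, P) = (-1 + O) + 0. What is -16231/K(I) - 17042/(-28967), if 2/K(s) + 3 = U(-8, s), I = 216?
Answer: 2820997304/28967 ≈ 97387.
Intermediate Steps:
U(O, P) = -1 + O
K(s) = -⅙ (K(s) = 2/(-3 + (-1 - 8)) = 2/(-3 - 9) = 2/(-12) = 2*(-1/12) = -⅙)
-16231/K(I) - 17042/(-28967) = -16231/(-⅙) - 17042/(-28967) = -16231*(-6) - 17042*(-1/28967) = 97386 + 17042/28967 = 2820997304/28967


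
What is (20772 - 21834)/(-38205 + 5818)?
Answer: 1062/32387 ≈ 0.032791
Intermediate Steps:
(20772 - 21834)/(-38205 + 5818) = -1062/(-32387) = -1062*(-1/32387) = 1062/32387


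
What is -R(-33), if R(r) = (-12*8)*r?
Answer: -3168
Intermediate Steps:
R(r) = -96*r
-R(-33) = -(-96)*(-33) = -1*3168 = -3168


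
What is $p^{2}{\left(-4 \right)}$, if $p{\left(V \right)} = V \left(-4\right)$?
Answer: $256$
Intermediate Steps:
$p{\left(V \right)} = - 4 V$
$p^{2}{\left(-4 \right)} = \left(\left(-4\right) \left(-4\right)\right)^{2} = 16^{2} = 256$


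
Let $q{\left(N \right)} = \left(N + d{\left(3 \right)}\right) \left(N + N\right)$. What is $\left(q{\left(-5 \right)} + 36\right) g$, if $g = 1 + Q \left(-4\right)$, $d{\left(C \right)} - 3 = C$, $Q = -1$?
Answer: $130$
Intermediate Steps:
$d{\left(C \right)} = 3 + C$
$g = 5$ ($g = 1 - -4 = 1 + 4 = 5$)
$q{\left(N \right)} = 2 N \left(6 + N\right)$ ($q{\left(N \right)} = \left(N + \left(3 + 3\right)\right) \left(N + N\right) = \left(N + 6\right) 2 N = \left(6 + N\right) 2 N = 2 N \left(6 + N\right)$)
$\left(q{\left(-5 \right)} + 36\right) g = \left(2 \left(-5\right) \left(6 - 5\right) + 36\right) 5 = \left(2 \left(-5\right) 1 + 36\right) 5 = \left(-10 + 36\right) 5 = 26 \cdot 5 = 130$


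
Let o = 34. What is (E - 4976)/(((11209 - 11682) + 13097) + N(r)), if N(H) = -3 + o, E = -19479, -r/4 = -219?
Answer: -4891/2531 ≈ -1.9324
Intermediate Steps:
r = 876 (r = -4*(-219) = 876)
N(H) = 31 (N(H) = -3 + 34 = 31)
(E - 4976)/(((11209 - 11682) + 13097) + N(r)) = (-19479 - 4976)/(((11209 - 11682) + 13097) + 31) = -24455/((-473 + 13097) + 31) = -24455/(12624 + 31) = -24455/12655 = -24455*1/12655 = -4891/2531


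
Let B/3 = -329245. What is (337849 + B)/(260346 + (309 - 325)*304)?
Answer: -324943/127741 ≈ -2.5438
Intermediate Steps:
B = -987735 (B = 3*(-329245) = -987735)
(337849 + B)/(260346 + (309 - 325)*304) = (337849 - 987735)/(260346 + (309 - 325)*304) = -649886/(260346 - 16*304) = -649886/(260346 - 4864) = -649886/255482 = -649886*1/255482 = -324943/127741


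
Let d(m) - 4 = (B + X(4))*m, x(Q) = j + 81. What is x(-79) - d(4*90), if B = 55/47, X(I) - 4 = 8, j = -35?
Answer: -220866/47 ≈ -4699.3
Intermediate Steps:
X(I) = 12 (X(I) = 4 + 8 = 12)
B = 55/47 (B = 55*(1/47) = 55/47 ≈ 1.1702)
x(Q) = 46 (x(Q) = -35 + 81 = 46)
d(m) = 4 + 619*m/47 (d(m) = 4 + (55/47 + 12)*m = 4 + 619*m/47)
x(-79) - d(4*90) = 46 - (4 + 619*(4*90)/47) = 46 - (4 + (619/47)*360) = 46 - (4 + 222840/47) = 46 - 1*223028/47 = 46 - 223028/47 = -220866/47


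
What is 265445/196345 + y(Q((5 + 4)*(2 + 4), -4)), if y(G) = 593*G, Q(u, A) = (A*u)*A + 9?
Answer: 20329182430/39269 ≈ 5.1769e+5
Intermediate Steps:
Q(u, A) = 9 + u*A**2 (Q(u, A) = u*A**2 + 9 = 9 + u*A**2)
265445/196345 + y(Q((5 + 4)*(2 + 4), -4)) = 265445/196345 + 593*(9 + ((5 + 4)*(2 + 4))*(-4)**2) = 265445*(1/196345) + 593*(9 + (9*6)*16) = 53089/39269 + 593*(9 + 54*16) = 53089/39269 + 593*(9 + 864) = 53089/39269 + 593*873 = 53089/39269 + 517689 = 20329182430/39269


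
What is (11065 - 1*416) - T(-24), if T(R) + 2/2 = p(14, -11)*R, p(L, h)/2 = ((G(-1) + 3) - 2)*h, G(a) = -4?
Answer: 12234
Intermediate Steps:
p(L, h) = -6*h (p(L, h) = 2*(((-4 + 3) - 2)*h) = 2*((-1 - 2)*h) = 2*(-3*h) = -6*h)
T(R) = -1 + 66*R (T(R) = -1 + (-6*(-11))*R = -1 + 66*R)
(11065 - 1*416) - T(-24) = (11065 - 1*416) - (-1 + 66*(-24)) = (11065 - 416) - (-1 - 1584) = 10649 - 1*(-1585) = 10649 + 1585 = 12234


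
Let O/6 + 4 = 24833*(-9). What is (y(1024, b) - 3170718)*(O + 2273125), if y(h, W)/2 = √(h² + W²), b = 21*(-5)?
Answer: -2955486491442 + 1864238*√1059601 ≈ -2.9536e+12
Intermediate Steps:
b = -105
O = -1341006 (O = -24 + 6*(24833*(-9)) = -24 + 6*(-223497) = -24 - 1340982 = -1341006)
y(h, W) = 2*√(W² + h²) (y(h, W) = 2*√(h² + W²) = 2*√(W² + h²))
(y(1024, b) - 3170718)*(O + 2273125) = (2*√((-105)² + 1024²) - 3170718)*(-1341006 + 2273125) = (2*√(11025 + 1048576) - 3170718)*932119 = (2*√1059601 - 3170718)*932119 = (-3170718 + 2*√1059601)*932119 = -2955486491442 + 1864238*√1059601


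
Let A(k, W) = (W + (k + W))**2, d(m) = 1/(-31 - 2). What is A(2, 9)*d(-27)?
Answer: -400/33 ≈ -12.121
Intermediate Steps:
d(m) = -1/33 (d(m) = 1/(-33) = -1/33)
A(k, W) = (k + 2*W)**2 (A(k, W) = (W + (W + k))**2 = (k + 2*W)**2)
A(2, 9)*d(-27) = (2 + 2*9)**2*(-1/33) = (2 + 18)**2*(-1/33) = 20**2*(-1/33) = 400*(-1/33) = -400/33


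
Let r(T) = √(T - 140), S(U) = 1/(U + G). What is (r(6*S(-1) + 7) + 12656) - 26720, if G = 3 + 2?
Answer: -14064 + I*√526/2 ≈ -14064.0 + 11.467*I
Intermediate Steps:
G = 5
S(U) = 1/(5 + U) (S(U) = 1/(U + 5) = 1/(5 + U))
r(T) = √(-140 + T)
(r(6*S(-1) + 7) + 12656) - 26720 = (√(-140 + (6/(5 - 1) + 7)) + 12656) - 26720 = (√(-140 + (6/4 + 7)) + 12656) - 26720 = (√(-140 + (6*(¼) + 7)) + 12656) - 26720 = (√(-140 + (3/2 + 7)) + 12656) - 26720 = (√(-140 + 17/2) + 12656) - 26720 = (√(-263/2) + 12656) - 26720 = (I*√526/2 + 12656) - 26720 = (12656 + I*√526/2) - 26720 = -14064 + I*√526/2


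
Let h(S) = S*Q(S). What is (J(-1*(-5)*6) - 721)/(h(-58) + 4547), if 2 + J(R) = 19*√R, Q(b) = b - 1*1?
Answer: -723/7969 + 19*√30/7969 ≈ -0.077668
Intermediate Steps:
Q(b) = -1 + b (Q(b) = b - 1 = -1 + b)
h(S) = S*(-1 + S)
J(R) = -2 + 19*√R
(J(-1*(-5)*6) - 721)/(h(-58) + 4547) = ((-2 + 19*√(-1*(-5)*6)) - 721)/(-58*(-1 - 58) + 4547) = ((-2 + 19*√(5*6)) - 721)/(-58*(-59) + 4547) = ((-2 + 19*√30) - 721)/(3422 + 4547) = (-723 + 19*√30)/7969 = (-723 + 19*√30)*(1/7969) = -723/7969 + 19*√30/7969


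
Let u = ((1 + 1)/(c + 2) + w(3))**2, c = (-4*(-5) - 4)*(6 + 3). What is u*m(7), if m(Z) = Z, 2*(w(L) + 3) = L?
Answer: 329623/21316 ≈ 15.464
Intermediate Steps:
w(L) = -3 + L/2
c = 144 (c = (20 - 4)*9 = 16*9 = 144)
u = 47089/21316 (u = ((1 + 1)/(144 + 2) + (-3 + (1/2)*3))**2 = (2/146 + (-3 + 3/2))**2 = (2*(1/146) - 3/2)**2 = (1/73 - 3/2)**2 = (-217/146)**2 = 47089/21316 ≈ 2.2091)
u*m(7) = (47089/21316)*7 = 329623/21316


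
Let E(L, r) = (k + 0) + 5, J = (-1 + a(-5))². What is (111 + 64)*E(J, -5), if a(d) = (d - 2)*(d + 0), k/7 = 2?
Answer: 3325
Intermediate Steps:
k = 14 (k = 7*2 = 14)
a(d) = d*(-2 + d) (a(d) = (-2 + d)*d = d*(-2 + d))
J = 1156 (J = (-1 - 5*(-2 - 5))² = (-1 - 5*(-7))² = (-1 + 35)² = 34² = 1156)
E(L, r) = 19 (E(L, r) = (14 + 0) + 5 = 14 + 5 = 19)
(111 + 64)*E(J, -5) = (111 + 64)*19 = 175*19 = 3325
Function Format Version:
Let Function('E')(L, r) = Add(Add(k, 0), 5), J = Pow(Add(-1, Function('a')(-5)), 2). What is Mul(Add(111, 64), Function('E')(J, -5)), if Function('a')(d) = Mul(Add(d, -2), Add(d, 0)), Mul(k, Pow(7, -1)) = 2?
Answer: 3325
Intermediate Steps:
k = 14 (k = Mul(7, 2) = 14)
Function('a')(d) = Mul(d, Add(-2, d)) (Function('a')(d) = Mul(Add(-2, d), d) = Mul(d, Add(-2, d)))
J = 1156 (J = Pow(Add(-1, Mul(-5, Add(-2, -5))), 2) = Pow(Add(-1, Mul(-5, -7)), 2) = Pow(Add(-1, 35), 2) = Pow(34, 2) = 1156)
Function('E')(L, r) = 19 (Function('E')(L, r) = Add(Add(14, 0), 5) = Add(14, 5) = 19)
Mul(Add(111, 64), Function('E')(J, -5)) = Mul(Add(111, 64), 19) = Mul(175, 19) = 3325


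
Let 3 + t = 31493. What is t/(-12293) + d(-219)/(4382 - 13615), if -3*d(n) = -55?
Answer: -872917625/340503807 ≈ -2.5636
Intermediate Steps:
t = 31490 (t = -3 + 31493 = 31490)
d(n) = 55/3 (d(n) = -⅓*(-55) = 55/3)
t/(-12293) + d(-219)/(4382 - 13615) = 31490/(-12293) + 55/(3*(4382 - 13615)) = 31490*(-1/12293) + (55/3)/(-9233) = -31490/12293 + (55/3)*(-1/9233) = -31490/12293 - 55/27699 = -872917625/340503807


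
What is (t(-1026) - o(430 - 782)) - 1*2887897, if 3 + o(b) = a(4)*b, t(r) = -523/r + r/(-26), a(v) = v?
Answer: -38499417131/13338 ≈ -2.8864e+6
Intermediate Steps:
t(r) = -523/r - r/26 (t(r) = -523/r + r*(-1/26) = -523/r - r/26)
o(b) = -3 + 4*b
(t(-1026) - o(430 - 782)) - 1*2887897 = ((-523/(-1026) - 1/26*(-1026)) - (-3 + 4*(430 - 782))) - 1*2887897 = ((-523*(-1/1026) + 513/13) - (-3 + 4*(-352))) - 2887897 = ((523/1026 + 513/13) - (-3 - 1408)) - 2887897 = (533137/13338 - 1*(-1411)) - 2887897 = (533137/13338 + 1411) - 2887897 = 19353055/13338 - 2887897 = -38499417131/13338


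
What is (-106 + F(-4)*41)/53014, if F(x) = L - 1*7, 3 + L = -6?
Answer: -381/26507 ≈ -0.014374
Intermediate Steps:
L = -9 (L = -3 - 6 = -9)
F(x) = -16 (F(x) = -9 - 1*7 = -9 - 7 = -16)
(-106 + F(-4)*41)/53014 = (-106 - 16*41)/53014 = (-106 - 656)*(1/53014) = -762*1/53014 = -381/26507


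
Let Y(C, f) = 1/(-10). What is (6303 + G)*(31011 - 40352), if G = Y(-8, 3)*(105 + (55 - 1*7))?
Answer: -587334057/10 ≈ -5.8733e+7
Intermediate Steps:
Y(C, f) = -1/10
G = -153/10 (G = -(105 + (55 - 1*7))/10 = -(105 + (55 - 7))/10 = -(105 + 48)/10 = -1/10*153 = -153/10 ≈ -15.300)
(6303 + G)*(31011 - 40352) = (6303 - 153/10)*(31011 - 40352) = (62877/10)*(-9341) = -587334057/10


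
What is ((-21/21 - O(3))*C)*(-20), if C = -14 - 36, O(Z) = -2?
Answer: 1000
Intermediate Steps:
C = -50
((-21/21 - O(3))*C)*(-20) = ((-21/21 - 1*(-2))*(-50))*(-20) = ((-21*1/21 + 2)*(-50))*(-20) = ((-1 + 2)*(-50))*(-20) = (1*(-50))*(-20) = -50*(-20) = 1000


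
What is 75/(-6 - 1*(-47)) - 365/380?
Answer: 2707/3116 ≈ 0.86874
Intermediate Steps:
75/(-6 - 1*(-47)) - 365/380 = 75/(-6 + 47) - 365*1/380 = 75/41 - 73/76 = 2707/3116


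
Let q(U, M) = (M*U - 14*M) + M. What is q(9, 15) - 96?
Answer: -156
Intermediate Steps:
q(U, M) = -13*M + M*U (q(U, M) = (-14*M + M*U) + M = -13*M + M*U)
q(9, 15) - 96 = 15*(-13 + 9) - 96 = 15*(-4) - 96 = -60 - 96 = -156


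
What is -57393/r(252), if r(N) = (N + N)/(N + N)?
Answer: -57393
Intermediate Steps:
r(N) = 1 (r(N) = (2*N)/((2*N)) = (2*N)*(1/(2*N)) = 1)
-57393/r(252) = -57393/1 = -57393*1 = -57393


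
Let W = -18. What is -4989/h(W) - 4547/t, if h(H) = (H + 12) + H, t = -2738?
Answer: 2294835/10952 ≈ 209.54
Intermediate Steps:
h(H) = 12 + 2*H (h(H) = (12 + H) + H = 12 + 2*H)
-4989/h(W) - 4547/t = -4989/(12 + 2*(-18)) - 4547/(-2738) = -4989/(12 - 36) - 4547*(-1/2738) = -4989/(-24) + 4547/2738 = -4989*(-1/24) + 4547/2738 = 1663/8 + 4547/2738 = 2294835/10952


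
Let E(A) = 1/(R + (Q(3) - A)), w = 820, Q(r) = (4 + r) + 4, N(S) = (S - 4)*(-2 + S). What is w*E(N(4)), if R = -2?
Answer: 820/9 ≈ 91.111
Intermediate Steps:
N(S) = (-4 + S)*(-2 + S)
Q(r) = 8 + r
E(A) = 1/(9 - A) (E(A) = 1/(-2 + ((8 + 3) - A)) = 1/(-2 + (11 - A)) = 1/(9 - A))
w*E(N(4)) = 820*(-1/(-9 + (8 + 4² - 6*4))) = 820*(-1/(-9 + (8 + 16 - 24))) = 820*(-1/(-9 + 0)) = 820*(-1/(-9)) = 820*(-1*(-⅑)) = 820*(⅑) = 820/9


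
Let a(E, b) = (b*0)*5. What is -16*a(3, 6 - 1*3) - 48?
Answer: -48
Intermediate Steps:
a(E, b) = 0 (a(E, b) = 0*5 = 0)
-16*a(3, 6 - 1*3) - 48 = -16*0 - 48 = 0 - 48 = -48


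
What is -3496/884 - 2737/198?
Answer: -777929/43758 ≈ -17.778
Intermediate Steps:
-3496/884 - 2737/198 = -3496*1/884 - 2737*1/198 = -874/221 - 2737/198 = -777929/43758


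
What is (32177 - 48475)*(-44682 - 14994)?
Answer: 972599448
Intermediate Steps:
(32177 - 48475)*(-44682 - 14994) = -16298*(-59676) = 972599448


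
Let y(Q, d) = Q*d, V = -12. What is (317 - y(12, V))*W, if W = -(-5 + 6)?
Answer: -461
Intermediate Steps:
W = -1 (W = -1*1 = -1)
(317 - y(12, V))*W = (317 - 12*(-12))*(-1) = (317 - 1*(-144))*(-1) = (317 + 144)*(-1) = 461*(-1) = -461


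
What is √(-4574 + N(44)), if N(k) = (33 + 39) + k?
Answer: I*√4458 ≈ 66.768*I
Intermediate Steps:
N(k) = 72 + k
√(-4574 + N(44)) = √(-4574 + (72 + 44)) = √(-4574 + 116) = √(-4458) = I*√4458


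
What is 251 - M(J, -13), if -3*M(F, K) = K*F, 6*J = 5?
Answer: 4453/18 ≈ 247.39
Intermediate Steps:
J = 5/6 (J = (1/6)*5 = 5/6 ≈ 0.83333)
M(F, K) = -F*K/3 (M(F, K) = -K*F/3 = -F*K/3)
251 - M(J, -13) = 251 - (-1)*5*(-13)/(3*6) = 251 - 1*65/18 = 251 - 65/18 = 4453/18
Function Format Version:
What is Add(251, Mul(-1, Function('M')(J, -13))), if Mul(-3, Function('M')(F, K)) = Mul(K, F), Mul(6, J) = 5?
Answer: Rational(4453, 18) ≈ 247.39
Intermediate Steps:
J = Rational(5, 6) (J = Mul(Rational(1, 6), 5) = Rational(5, 6) ≈ 0.83333)
Function('M')(F, K) = Mul(Rational(-1, 3), F, K) (Function('M')(F, K) = Mul(Rational(-1, 3), Mul(K, F)) = Mul(Rational(-1, 3), Mul(F, K)) = Mul(Rational(-1, 3), F, K))
Add(251, Mul(-1, Function('M')(J, -13))) = Add(251, Mul(-1, Mul(Rational(-1, 3), Rational(5, 6), -13))) = Add(251, Mul(-1, Rational(65, 18))) = Add(251, Rational(-65, 18)) = Rational(4453, 18)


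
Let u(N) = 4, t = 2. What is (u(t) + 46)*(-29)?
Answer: -1450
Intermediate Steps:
(u(t) + 46)*(-29) = (4 + 46)*(-29) = 50*(-29) = -1450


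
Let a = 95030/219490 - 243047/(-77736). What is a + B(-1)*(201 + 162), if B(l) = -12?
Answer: -7426253469373/1706227464 ≈ -4352.4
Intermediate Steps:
a = 6073363811/1706227464 (a = 95030*(1/219490) - 243047*(-1/77736) = 9503/21949 + 243047/77736 = 6073363811/1706227464 ≈ 3.5595)
a + B(-1)*(201 + 162) = 6073363811/1706227464 - 12*(201 + 162) = 6073363811/1706227464 - 12*363 = 6073363811/1706227464 - 4356 = -7426253469373/1706227464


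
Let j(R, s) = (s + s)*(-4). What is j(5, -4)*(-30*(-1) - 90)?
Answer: -1920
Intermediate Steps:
j(R, s) = -8*s (j(R, s) = (2*s)*(-4) = -8*s)
j(5, -4)*(-30*(-1) - 90) = (-8*(-4))*(-30*(-1) - 90) = 32*(30 - 90) = 32*(-60) = -1920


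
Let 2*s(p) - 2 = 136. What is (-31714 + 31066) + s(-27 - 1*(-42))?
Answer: -579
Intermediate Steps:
s(p) = 69 (s(p) = 1 + (½)*136 = 1 + 68 = 69)
(-31714 + 31066) + s(-27 - 1*(-42)) = (-31714 + 31066) + 69 = -648 + 69 = -579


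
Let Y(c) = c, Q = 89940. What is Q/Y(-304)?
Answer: -22485/76 ≈ -295.86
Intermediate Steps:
Q/Y(-304) = 89940/(-304) = 89940*(-1/304) = -22485/76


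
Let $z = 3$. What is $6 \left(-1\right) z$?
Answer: $-18$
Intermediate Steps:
$6 \left(-1\right) z = 6 \left(-1\right) 3 = \left(-6\right) 3 = -18$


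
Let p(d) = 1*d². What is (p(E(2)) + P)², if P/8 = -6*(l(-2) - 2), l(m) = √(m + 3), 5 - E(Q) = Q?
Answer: 3249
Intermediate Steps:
E(Q) = 5 - Q
p(d) = d²
l(m) = √(3 + m)
P = 48 (P = 8*(-6*(√(3 - 2) - 2)) = 8*(-6*(√1 - 2)) = 8*(-6*(1 - 2)) = 8*(-6*(-1)) = 8*6 = 48)
(p(E(2)) + P)² = ((5 - 1*2)² + 48)² = ((5 - 2)² + 48)² = (3² + 48)² = (9 + 48)² = 57² = 3249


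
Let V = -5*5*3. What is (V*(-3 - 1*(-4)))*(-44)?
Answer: 3300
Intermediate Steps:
V = -75 (V = -25*3 = -75)
(V*(-3 - 1*(-4)))*(-44) = -75*(-3 - 1*(-4))*(-44) = -75*(-3 + 4)*(-44) = -75*1*(-44) = -75*(-44) = 3300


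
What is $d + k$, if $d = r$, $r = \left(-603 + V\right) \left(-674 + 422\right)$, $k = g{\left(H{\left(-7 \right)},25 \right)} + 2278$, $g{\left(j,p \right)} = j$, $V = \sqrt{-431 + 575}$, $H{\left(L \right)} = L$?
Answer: $151203$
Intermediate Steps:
$V = 12$ ($V = \sqrt{144} = 12$)
$k = 2271$ ($k = -7 + 2278 = 2271$)
$r = 148932$ ($r = \left(-603 + 12\right) \left(-674 + 422\right) = \left(-591\right) \left(-252\right) = 148932$)
$d = 148932$
$d + k = 148932 + 2271 = 151203$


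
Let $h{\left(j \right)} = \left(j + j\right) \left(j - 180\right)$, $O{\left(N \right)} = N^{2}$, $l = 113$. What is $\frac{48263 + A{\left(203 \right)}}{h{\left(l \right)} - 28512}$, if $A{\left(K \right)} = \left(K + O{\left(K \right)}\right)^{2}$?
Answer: $- \frac{1715002007}{43654} \approx -39286.0$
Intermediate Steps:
$A{\left(K \right)} = \left(K + K^{2}\right)^{2}$
$h{\left(j \right)} = 2 j \left(-180 + j\right)$
$\frac{48263 + A{\left(203 \right)}}{h{\left(l \right)} - 28512} = \frac{48263 + 203^{2} \left(1 + 203\right)^{2}}{2 \cdot 113 \left(-180 + 113\right) - 28512} = \frac{48263 + 41209 \cdot 204^{2}}{2 \cdot 113 \left(-67\right) - 28512} = \frac{48263 + 41209 \cdot 41616}{-15142 - 28512} = \frac{48263 + 1714953744}{-43654} = 1715002007 \left(- \frac{1}{43654}\right) = - \frac{1715002007}{43654}$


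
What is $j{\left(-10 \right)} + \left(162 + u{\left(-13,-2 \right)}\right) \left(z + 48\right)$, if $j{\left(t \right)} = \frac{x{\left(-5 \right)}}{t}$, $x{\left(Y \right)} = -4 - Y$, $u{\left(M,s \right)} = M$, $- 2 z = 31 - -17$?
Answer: $\frac{35759}{10} \approx 3575.9$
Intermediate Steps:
$z = -24$ ($z = - \frac{31 - -17}{2} = - \frac{31 + 17}{2} = \left(- \frac{1}{2}\right) 48 = -24$)
$j{\left(t \right)} = \frac{1}{t}$ ($j{\left(t \right)} = \frac{-4 - -5}{t} = \frac{-4 + 5}{t} = 1 \frac{1}{t} = \frac{1}{t}$)
$j{\left(-10 \right)} + \left(162 + u{\left(-13,-2 \right)}\right) \left(z + 48\right) = \frac{1}{-10} + \left(162 - 13\right) \left(-24 + 48\right) = - \frac{1}{10} + 149 \cdot 24 = - \frac{1}{10} + 3576 = \frac{35759}{10}$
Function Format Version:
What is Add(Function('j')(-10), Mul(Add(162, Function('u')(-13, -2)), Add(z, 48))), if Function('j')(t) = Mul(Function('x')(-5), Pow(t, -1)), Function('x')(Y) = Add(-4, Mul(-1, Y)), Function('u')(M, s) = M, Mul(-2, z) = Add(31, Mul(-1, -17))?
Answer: Rational(35759, 10) ≈ 3575.9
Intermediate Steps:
z = -24 (z = Mul(Rational(-1, 2), Add(31, Mul(-1, -17))) = Mul(Rational(-1, 2), Add(31, 17)) = Mul(Rational(-1, 2), 48) = -24)
Function('j')(t) = Pow(t, -1) (Function('j')(t) = Mul(Add(-4, Mul(-1, -5)), Pow(t, -1)) = Mul(Add(-4, 5), Pow(t, -1)) = Mul(1, Pow(t, -1)) = Pow(t, -1))
Add(Function('j')(-10), Mul(Add(162, Function('u')(-13, -2)), Add(z, 48))) = Add(Pow(-10, -1), Mul(Add(162, -13), Add(-24, 48))) = Add(Rational(-1, 10), Mul(149, 24)) = Add(Rational(-1, 10), 3576) = Rational(35759, 10)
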